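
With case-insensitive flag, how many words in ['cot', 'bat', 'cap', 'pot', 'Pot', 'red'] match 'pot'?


Case-insensitive matching: compare each word's lowercase form to 'pot'.
  'cot' -> lower='cot' -> no
  'bat' -> lower='bat' -> no
  'cap' -> lower='cap' -> no
  'pot' -> lower='pot' -> MATCH
  'Pot' -> lower='pot' -> MATCH
  'red' -> lower='red' -> no
Matches: ['pot', 'Pot']
Count: 2

2


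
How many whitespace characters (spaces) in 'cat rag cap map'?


\s matches whitespace characters (spaces, tabs, etc.).
Text: 'cat rag cap map'
This text has 4 words separated by spaces.
Number of spaces = number of words - 1 = 4 - 1 = 3

3


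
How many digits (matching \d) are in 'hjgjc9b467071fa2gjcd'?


\d matches any digit 0-9.
Scanning 'hjgjc9b467071fa2gjcd':
  pos 5: '9' -> DIGIT
  pos 7: '4' -> DIGIT
  pos 8: '6' -> DIGIT
  pos 9: '7' -> DIGIT
  pos 10: '0' -> DIGIT
  pos 11: '7' -> DIGIT
  pos 12: '1' -> DIGIT
  pos 15: '2' -> DIGIT
Digits found: ['9', '4', '6', '7', '0', '7', '1', '2']
Total: 8

8


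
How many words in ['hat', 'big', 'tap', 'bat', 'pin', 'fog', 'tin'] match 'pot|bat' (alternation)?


Alternation 'pot|bat' matches either 'pot' or 'bat'.
Checking each word:
  'hat' -> no
  'big' -> no
  'tap' -> no
  'bat' -> MATCH
  'pin' -> no
  'fog' -> no
  'tin' -> no
Matches: ['bat']
Count: 1

1


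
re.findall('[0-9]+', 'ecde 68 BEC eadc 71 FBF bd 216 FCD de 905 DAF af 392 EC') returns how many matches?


Pattern '[0-9]+' finds one or more digits.
Text: 'ecde 68 BEC eadc 71 FBF bd 216 FCD de 905 DAF af 392 EC'
Scanning for matches:
  Match 1: '68'
  Match 2: '71'
  Match 3: '216'
  Match 4: '905'
  Match 5: '392'
Total matches: 5

5


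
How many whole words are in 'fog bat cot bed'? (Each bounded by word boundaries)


Word boundaries (\b) mark the start/end of each word.
Text: 'fog bat cot bed'
Splitting by whitespace:
  Word 1: 'fog'
  Word 2: 'bat'
  Word 3: 'cot'
  Word 4: 'bed'
Total whole words: 4

4


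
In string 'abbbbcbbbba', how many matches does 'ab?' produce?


Pattern 'ab?' matches 'a' optionally followed by 'b'.
String: 'abbbbcbbbba'
Scanning left to right for 'a' then checking next char:
  Match 1: 'ab' (a followed by b)
  Match 2: 'a' (a not followed by b)
Total matches: 2

2


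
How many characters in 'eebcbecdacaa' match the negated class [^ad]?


Negated class [^ad] matches any char NOT in {a, d}
Scanning 'eebcbecdacaa':
  pos 0: 'e' -> MATCH
  pos 1: 'e' -> MATCH
  pos 2: 'b' -> MATCH
  pos 3: 'c' -> MATCH
  pos 4: 'b' -> MATCH
  pos 5: 'e' -> MATCH
  pos 6: 'c' -> MATCH
  pos 7: 'd' -> no (excluded)
  pos 8: 'a' -> no (excluded)
  pos 9: 'c' -> MATCH
  pos 10: 'a' -> no (excluded)
  pos 11: 'a' -> no (excluded)
Total matches: 8

8


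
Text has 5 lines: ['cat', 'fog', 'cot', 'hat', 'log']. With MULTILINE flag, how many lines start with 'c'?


With MULTILINE flag, ^ matches the start of each line.
Lines: ['cat', 'fog', 'cot', 'hat', 'log']
Checking which lines start with 'c':
  Line 1: 'cat' -> MATCH
  Line 2: 'fog' -> no
  Line 3: 'cot' -> MATCH
  Line 4: 'hat' -> no
  Line 5: 'log' -> no
Matching lines: ['cat', 'cot']
Count: 2

2


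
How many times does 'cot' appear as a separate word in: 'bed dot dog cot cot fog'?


Scanning each word for exact match 'cot':
  Word 1: 'bed' -> no
  Word 2: 'dot' -> no
  Word 3: 'dog' -> no
  Word 4: 'cot' -> MATCH
  Word 5: 'cot' -> MATCH
  Word 6: 'fog' -> no
Total matches: 2

2


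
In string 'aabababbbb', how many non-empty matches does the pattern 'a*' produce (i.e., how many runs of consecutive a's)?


Pattern 'a*' matches zero or more a's. We want non-empty runs of consecutive a's.
String: 'aabababbbb'
Walking through the string to find runs of a's:
  Run 1: positions 0-1 -> 'aa'
  Run 2: positions 3-3 -> 'a'
  Run 3: positions 5-5 -> 'a'
Non-empty runs found: ['aa', 'a', 'a']
Count: 3

3


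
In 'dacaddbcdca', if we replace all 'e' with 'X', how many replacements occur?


re.sub('e', 'X', text) replaces every occurrence of 'e' with 'X'.
Text: 'dacaddbcdca'
Scanning for 'e':
Total replacements: 0

0


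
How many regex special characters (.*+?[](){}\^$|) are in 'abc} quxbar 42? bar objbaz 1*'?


Regex special characters are: . * + ? [ ] ( ) { } \ ^ $ |
Scanning 'abc} quxbar 42? bar objbaz 1*':
  pos 3: '}' -> SPECIAL
  pos 14: '?' -> SPECIAL
  pos 28: '*' -> SPECIAL
Special chars found: ['}', '?', '*']
Total: 3

3


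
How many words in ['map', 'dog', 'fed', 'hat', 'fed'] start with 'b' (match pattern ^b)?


Pattern ^b anchors to start of word. Check which words begin with 'b':
  'map' -> no
  'dog' -> no
  'fed' -> no
  'hat' -> no
  'fed' -> no
Matching words: []
Count: 0

0


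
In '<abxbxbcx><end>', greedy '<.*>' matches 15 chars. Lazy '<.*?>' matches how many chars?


Greedy '<.*>' tries to match as MUCH as possible.
Lazy '<.*?>' tries to match as LITTLE as possible.

String: '<abxbxbcx><end>'
Greedy '<.*>' starts at first '<' and extends to the LAST '>': '<abxbxbcx><end>' (15 chars)
Lazy '<.*?>' starts at first '<' and stops at the FIRST '>': '<abxbxbcx>' (10 chars)

10


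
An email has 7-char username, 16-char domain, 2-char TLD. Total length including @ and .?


An email address has format: username@domain.tld
Username length: 7
'@' character: 1
Domain length: 16
'.' character: 1
TLD length: 2
Total = 7 + 1 + 16 + 1 + 2 = 27

27


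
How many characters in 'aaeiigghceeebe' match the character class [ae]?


Character class [ae] matches any of: {a, e}
Scanning string 'aaeiigghceeebe' character by character:
  pos 0: 'a' -> MATCH
  pos 1: 'a' -> MATCH
  pos 2: 'e' -> MATCH
  pos 3: 'i' -> no
  pos 4: 'i' -> no
  pos 5: 'g' -> no
  pos 6: 'g' -> no
  pos 7: 'h' -> no
  pos 8: 'c' -> no
  pos 9: 'e' -> MATCH
  pos 10: 'e' -> MATCH
  pos 11: 'e' -> MATCH
  pos 12: 'b' -> no
  pos 13: 'e' -> MATCH
Total matches: 7

7


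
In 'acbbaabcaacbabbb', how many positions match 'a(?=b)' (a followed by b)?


Lookahead 'a(?=b)' matches 'a' only when followed by 'b'.
String: 'acbbaabcaacbabbb'
Checking each position where char is 'a':
  pos 0: 'a' -> no (next='c')
  pos 4: 'a' -> no (next='a')
  pos 5: 'a' -> MATCH (next='b')
  pos 8: 'a' -> no (next='a')
  pos 9: 'a' -> no (next='c')
  pos 12: 'a' -> MATCH (next='b')
Matching positions: [5, 12]
Count: 2

2


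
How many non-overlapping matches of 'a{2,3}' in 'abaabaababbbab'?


Pattern 'a{2,3}' matches between 2 and 3 consecutive a's (greedy).
String: 'abaabaababbbab'
Finding runs of a's and applying greedy matching:
  Run at pos 0: 'a' (length 1)
  Run at pos 2: 'aa' (length 2)
  Run at pos 5: 'aa' (length 2)
  Run at pos 8: 'a' (length 1)
  Run at pos 12: 'a' (length 1)
Matches: ['aa', 'aa']
Count: 2

2


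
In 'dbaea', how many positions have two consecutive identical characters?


Looking for consecutive identical characters in 'dbaea':
  pos 0-1: 'd' vs 'b' -> different
  pos 1-2: 'b' vs 'a' -> different
  pos 2-3: 'a' vs 'e' -> different
  pos 3-4: 'e' vs 'a' -> different
Consecutive identical pairs: []
Count: 0

0


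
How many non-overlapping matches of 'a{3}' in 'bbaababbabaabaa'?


Pattern 'a{3}' matches exactly 3 consecutive a's (greedy, non-overlapping).
String: 'bbaababbabaabaa'
Scanning for runs of a's:
  Run at pos 2: 'aa' (length 2) -> 0 match(es)
  Run at pos 5: 'a' (length 1) -> 0 match(es)
  Run at pos 8: 'a' (length 1) -> 0 match(es)
  Run at pos 10: 'aa' (length 2) -> 0 match(es)
  Run at pos 13: 'aa' (length 2) -> 0 match(es)
Matches found: []
Total: 0

0


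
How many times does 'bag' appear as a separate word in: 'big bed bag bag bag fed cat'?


Scanning each word for exact match 'bag':
  Word 1: 'big' -> no
  Word 2: 'bed' -> no
  Word 3: 'bag' -> MATCH
  Word 4: 'bag' -> MATCH
  Word 5: 'bag' -> MATCH
  Word 6: 'fed' -> no
  Word 7: 'cat' -> no
Total matches: 3

3


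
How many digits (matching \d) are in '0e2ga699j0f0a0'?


\d matches any digit 0-9.
Scanning '0e2ga699j0f0a0':
  pos 0: '0' -> DIGIT
  pos 2: '2' -> DIGIT
  pos 5: '6' -> DIGIT
  pos 6: '9' -> DIGIT
  pos 7: '9' -> DIGIT
  pos 9: '0' -> DIGIT
  pos 11: '0' -> DIGIT
  pos 13: '0' -> DIGIT
Digits found: ['0', '2', '6', '9', '9', '0', '0', '0']
Total: 8

8


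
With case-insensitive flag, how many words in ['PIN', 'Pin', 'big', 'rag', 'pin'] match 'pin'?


Case-insensitive matching: compare each word's lowercase form to 'pin'.
  'PIN' -> lower='pin' -> MATCH
  'Pin' -> lower='pin' -> MATCH
  'big' -> lower='big' -> no
  'rag' -> lower='rag' -> no
  'pin' -> lower='pin' -> MATCH
Matches: ['PIN', 'Pin', 'pin']
Count: 3

3


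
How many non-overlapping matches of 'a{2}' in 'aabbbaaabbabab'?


Pattern 'a{2}' matches exactly 2 consecutive a's (greedy, non-overlapping).
String: 'aabbbaaabbabab'
Scanning for runs of a's:
  Run at pos 0: 'aa' (length 2) -> 1 match(es)
  Run at pos 5: 'aaa' (length 3) -> 1 match(es)
  Run at pos 10: 'a' (length 1) -> 0 match(es)
  Run at pos 12: 'a' (length 1) -> 0 match(es)
Matches found: ['aa', 'aa']
Total: 2

2


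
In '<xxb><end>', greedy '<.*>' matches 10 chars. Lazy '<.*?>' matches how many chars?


Greedy '<.*>' tries to match as MUCH as possible.
Lazy '<.*?>' tries to match as LITTLE as possible.

String: '<xxb><end>'
Greedy '<.*>' starts at first '<' and extends to the LAST '>': '<xxb><end>' (10 chars)
Lazy '<.*?>' starts at first '<' and stops at the FIRST '>': '<xxb>' (5 chars)

5


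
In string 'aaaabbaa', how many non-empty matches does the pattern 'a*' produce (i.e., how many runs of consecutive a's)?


Pattern 'a*' matches zero or more a's. We want non-empty runs of consecutive a's.
String: 'aaaabbaa'
Walking through the string to find runs of a's:
  Run 1: positions 0-3 -> 'aaaa'
  Run 2: positions 6-7 -> 'aa'
Non-empty runs found: ['aaaa', 'aa']
Count: 2

2


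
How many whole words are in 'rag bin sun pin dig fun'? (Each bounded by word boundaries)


Word boundaries (\b) mark the start/end of each word.
Text: 'rag bin sun pin dig fun'
Splitting by whitespace:
  Word 1: 'rag'
  Word 2: 'bin'
  Word 3: 'sun'
  Word 4: 'pin'
  Word 5: 'dig'
  Word 6: 'fun'
Total whole words: 6

6


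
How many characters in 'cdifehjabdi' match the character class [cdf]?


Character class [cdf] matches any of: {c, d, f}
Scanning string 'cdifehjabdi' character by character:
  pos 0: 'c' -> MATCH
  pos 1: 'd' -> MATCH
  pos 2: 'i' -> no
  pos 3: 'f' -> MATCH
  pos 4: 'e' -> no
  pos 5: 'h' -> no
  pos 6: 'j' -> no
  pos 7: 'a' -> no
  pos 8: 'b' -> no
  pos 9: 'd' -> MATCH
  pos 10: 'i' -> no
Total matches: 4

4


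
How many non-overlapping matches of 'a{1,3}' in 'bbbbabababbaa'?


Pattern 'a{1,3}' matches between 1 and 3 consecutive a's (greedy).
String: 'bbbbabababbaa'
Finding runs of a's and applying greedy matching:
  Run at pos 4: 'a' (length 1)
  Run at pos 6: 'a' (length 1)
  Run at pos 8: 'a' (length 1)
  Run at pos 11: 'aa' (length 2)
Matches: ['a', 'a', 'a', 'aa']
Count: 4

4


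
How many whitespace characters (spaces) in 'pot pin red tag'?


\s matches whitespace characters (spaces, tabs, etc.).
Text: 'pot pin red tag'
This text has 4 words separated by spaces.
Number of spaces = number of words - 1 = 4 - 1 = 3

3


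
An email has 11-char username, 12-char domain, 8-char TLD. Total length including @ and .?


An email address has format: username@domain.tld
Username length: 11
'@' character: 1
Domain length: 12
'.' character: 1
TLD length: 8
Total = 11 + 1 + 12 + 1 + 8 = 33

33


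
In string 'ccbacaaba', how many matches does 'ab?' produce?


Pattern 'ab?' matches 'a' optionally followed by 'b'.
String: 'ccbacaaba'
Scanning left to right for 'a' then checking next char:
  Match 1: 'a' (a not followed by b)
  Match 2: 'a' (a not followed by b)
  Match 3: 'ab' (a followed by b)
  Match 4: 'a' (a not followed by b)
Total matches: 4

4


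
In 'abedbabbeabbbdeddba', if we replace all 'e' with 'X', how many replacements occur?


re.sub('e', 'X', text) replaces every occurrence of 'e' with 'X'.
Text: 'abedbabbeabbbdeddba'
Scanning for 'e':
  pos 2: 'e' -> replacement #1
  pos 8: 'e' -> replacement #2
  pos 14: 'e' -> replacement #3
Total replacements: 3

3


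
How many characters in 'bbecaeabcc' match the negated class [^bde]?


Negated class [^bde] matches any char NOT in {b, d, e}
Scanning 'bbecaeabcc':
  pos 0: 'b' -> no (excluded)
  pos 1: 'b' -> no (excluded)
  pos 2: 'e' -> no (excluded)
  pos 3: 'c' -> MATCH
  pos 4: 'a' -> MATCH
  pos 5: 'e' -> no (excluded)
  pos 6: 'a' -> MATCH
  pos 7: 'b' -> no (excluded)
  pos 8: 'c' -> MATCH
  pos 9: 'c' -> MATCH
Total matches: 5

5


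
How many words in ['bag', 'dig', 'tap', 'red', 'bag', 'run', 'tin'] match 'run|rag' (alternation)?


Alternation 'run|rag' matches either 'run' or 'rag'.
Checking each word:
  'bag' -> no
  'dig' -> no
  'tap' -> no
  'red' -> no
  'bag' -> no
  'run' -> MATCH
  'tin' -> no
Matches: ['run']
Count: 1

1


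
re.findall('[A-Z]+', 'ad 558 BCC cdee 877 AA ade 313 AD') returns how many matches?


Pattern '[A-Z]+' finds one or more uppercase letters.
Text: 'ad 558 BCC cdee 877 AA ade 313 AD'
Scanning for matches:
  Match 1: 'BCC'
  Match 2: 'AA'
  Match 3: 'AD'
Total matches: 3

3


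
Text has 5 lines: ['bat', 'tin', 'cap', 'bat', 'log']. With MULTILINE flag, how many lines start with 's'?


With MULTILINE flag, ^ matches the start of each line.
Lines: ['bat', 'tin', 'cap', 'bat', 'log']
Checking which lines start with 's':
  Line 1: 'bat' -> no
  Line 2: 'tin' -> no
  Line 3: 'cap' -> no
  Line 4: 'bat' -> no
  Line 5: 'log' -> no
Matching lines: []
Count: 0

0


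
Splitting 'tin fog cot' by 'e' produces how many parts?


Splitting by 'e' breaks the string at each occurrence of the separator.
Text: 'tin fog cot'
Parts after split:
  Part 1: 'tin fog cot'
Total parts: 1

1


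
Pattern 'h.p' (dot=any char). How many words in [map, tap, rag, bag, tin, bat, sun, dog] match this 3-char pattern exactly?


Pattern 'h.p' means: starts with 'h', any single char, ends with 'p'.
Checking each word (must be exactly 3 chars):
  'map' (len=3): no
  'tap' (len=3): no
  'rag' (len=3): no
  'bag' (len=3): no
  'tin' (len=3): no
  'bat' (len=3): no
  'sun' (len=3): no
  'dog' (len=3): no
Matching words: []
Total: 0

0


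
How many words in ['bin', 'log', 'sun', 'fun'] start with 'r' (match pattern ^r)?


Pattern ^r anchors to start of word. Check which words begin with 'r':
  'bin' -> no
  'log' -> no
  'sun' -> no
  'fun' -> no
Matching words: []
Count: 0

0


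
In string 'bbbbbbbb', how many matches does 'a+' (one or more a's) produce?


Pattern 'a+' matches one or more consecutive a's.
String: 'bbbbbbbb'
Scanning for runs of a:
Total matches: 0

0


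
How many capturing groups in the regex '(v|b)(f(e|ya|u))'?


To count capturing groups, count each '(' that starts a group.
Pattern: '(v|b)(f(e|ya|u))'
Walking through the pattern:
  Position 0: '(' -> group #1
  Position 5: '(' -> group #2
  Position 7: '(' -> group #3
Total capturing groups: 3

3


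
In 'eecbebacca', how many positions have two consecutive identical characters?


Looking for consecutive identical characters in 'eecbebacca':
  pos 0-1: 'e' vs 'e' -> MATCH ('ee')
  pos 1-2: 'e' vs 'c' -> different
  pos 2-3: 'c' vs 'b' -> different
  pos 3-4: 'b' vs 'e' -> different
  pos 4-5: 'e' vs 'b' -> different
  pos 5-6: 'b' vs 'a' -> different
  pos 6-7: 'a' vs 'c' -> different
  pos 7-8: 'c' vs 'c' -> MATCH ('cc')
  pos 8-9: 'c' vs 'a' -> different
Consecutive identical pairs: ['ee', 'cc']
Count: 2

2


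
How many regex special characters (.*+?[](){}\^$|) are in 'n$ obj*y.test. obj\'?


Regex special characters are: . * + ? [ ] ( ) { } \ ^ $ |
Scanning 'n$ obj*y.test. obj\':
  pos 1: '$' -> SPECIAL
  pos 6: '*' -> SPECIAL
  pos 8: '.' -> SPECIAL
  pos 13: '.' -> SPECIAL
  pos 18: '\' -> SPECIAL
Special chars found: ['$', '*', '.', '.', '\\']
Total: 5

5


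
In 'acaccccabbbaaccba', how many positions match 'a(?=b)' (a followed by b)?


Lookahead 'a(?=b)' matches 'a' only when followed by 'b'.
String: 'acaccccabbbaaccba'
Checking each position where char is 'a':
  pos 0: 'a' -> no (next='c')
  pos 2: 'a' -> no (next='c')
  pos 7: 'a' -> MATCH (next='b')
  pos 11: 'a' -> no (next='a')
  pos 12: 'a' -> no (next='c')
Matching positions: [7]
Count: 1

1


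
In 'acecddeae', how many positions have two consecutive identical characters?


Looking for consecutive identical characters in 'acecddeae':
  pos 0-1: 'a' vs 'c' -> different
  pos 1-2: 'c' vs 'e' -> different
  pos 2-3: 'e' vs 'c' -> different
  pos 3-4: 'c' vs 'd' -> different
  pos 4-5: 'd' vs 'd' -> MATCH ('dd')
  pos 5-6: 'd' vs 'e' -> different
  pos 6-7: 'e' vs 'a' -> different
  pos 7-8: 'a' vs 'e' -> different
Consecutive identical pairs: ['dd']
Count: 1

1


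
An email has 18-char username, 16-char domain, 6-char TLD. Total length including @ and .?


An email address has format: username@domain.tld
Username length: 18
'@' character: 1
Domain length: 16
'.' character: 1
TLD length: 6
Total = 18 + 1 + 16 + 1 + 6 = 42

42


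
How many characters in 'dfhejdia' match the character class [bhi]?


Character class [bhi] matches any of: {b, h, i}
Scanning string 'dfhejdia' character by character:
  pos 0: 'd' -> no
  pos 1: 'f' -> no
  pos 2: 'h' -> MATCH
  pos 3: 'e' -> no
  pos 4: 'j' -> no
  pos 5: 'd' -> no
  pos 6: 'i' -> MATCH
  pos 7: 'a' -> no
Total matches: 2

2


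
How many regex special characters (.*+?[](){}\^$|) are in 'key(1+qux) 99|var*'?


Regex special characters are: . * + ? [ ] ( ) { } \ ^ $ |
Scanning 'key(1+qux) 99|var*':
  pos 3: '(' -> SPECIAL
  pos 5: '+' -> SPECIAL
  pos 9: ')' -> SPECIAL
  pos 13: '|' -> SPECIAL
  pos 17: '*' -> SPECIAL
Special chars found: ['(', '+', ')', '|', '*']
Total: 5

5


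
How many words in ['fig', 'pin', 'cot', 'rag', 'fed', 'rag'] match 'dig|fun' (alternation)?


Alternation 'dig|fun' matches either 'dig' or 'fun'.
Checking each word:
  'fig' -> no
  'pin' -> no
  'cot' -> no
  'rag' -> no
  'fed' -> no
  'rag' -> no
Matches: []
Count: 0

0


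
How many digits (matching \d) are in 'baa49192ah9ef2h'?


\d matches any digit 0-9.
Scanning 'baa49192ah9ef2h':
  pos 3: '4' -> DIGIT
  pos 4: '9' -> DIGIT
  pos 5: '1' -> DIGIT
  pos 6: '9' -> DIGIT
  pos 7: '2' -> DIGIT
  pos 10: '9' -> DIGIT
  pos 13: '2' -> DIGIT
Digits found: ['4', '9', '1', '9', '2', '9', '2']
Total: 7

7


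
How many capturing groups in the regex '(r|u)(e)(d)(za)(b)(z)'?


To count capturing groups, count each '(' that starts a group.
Pattern: '(r|u)(e)(d)(za)(b)(z)'
Walking through the pattern:
  Position 0: '(' -> group #1
  Position 5: '(' -> group #2
  Position 8: '(' -> group #3
  Position 11: '(' -> group #4
  Position 15: '(' -> group #5
  Position 18: '(' -> group #6
Total capturing groups: 6

6


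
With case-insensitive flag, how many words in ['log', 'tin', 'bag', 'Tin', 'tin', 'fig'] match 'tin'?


Case-insensitive matching: compare each word's lowercase form to 'tin'.
  'log' -> lower='log' -> no
  'tin' -> lower='tin' -> MATCH
  'bag' -> lower='bag' -> no
  'Tin' -> lower='tin' -> MATCH
  'tin' -> lower='tin' -> MATCH
  'fig' -> lower='fig' -> no
Matches: ['tin', 'Tin', 'tin']
Count: 3

3


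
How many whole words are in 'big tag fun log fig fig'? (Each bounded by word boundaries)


Word boundaries (\b) mark the start/end of each word.
Text: 'big tag fun log fig fig'
Splitting by whitespace:
  Word 1: 'big'
  Word 2: 'tag'
  Word 3: 'fun'
  Word 4: 'log'
  Word 5: 'fig'
  Word 6: 'fig'
Total whole words: 6

6


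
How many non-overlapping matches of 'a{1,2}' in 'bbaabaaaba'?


Pattern 'a{1,2}' matches between 1 and 2 consecutive a's (greedy).
String: 'bbaabaaaba'
Finding runs of a's and applying greedy matching:
  Run at pos 2: 'aa' (length 2)
  Run at pos 5: 'aaa' (length 3)
  Run at pos 9: 'a' (length 1)
Matches: ['aa', 'aa', 'a', 'a']
Count: 4

4


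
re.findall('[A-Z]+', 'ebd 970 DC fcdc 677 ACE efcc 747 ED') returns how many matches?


Pattern '[A-Z]+' finds one or more uppercase letters.
Text: 'ebd 970 DC fcdc 677 ACE efcc 747 ED'
Scanning for matches:
  Match 1: 'DC'
  Match 2: 'ACE'
  Match 3: 'ED'
Total matches: 3

3


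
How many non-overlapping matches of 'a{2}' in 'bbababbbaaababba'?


Pattern 'a{2}' matches exactly 2 consecutive a's (greedy, non-overlapping).
String: 'bbababbbaaababba'
Scanning for runs of a's:
  Run at pos 2: 'a' (length 1) -> 0 match(es)
  Run at pos 4: 'a' (length 1) -> 0 match(es)
  Run at pos 8: 'aaa' (length 3) -> 1 match(es)
  Run at pos 12: 'a' (length 1) -> 0 match(es)
  Run at pos 15: 'a' (length 1) -> 0 match(es)
Matches found: ['aa']
Total: 1

1


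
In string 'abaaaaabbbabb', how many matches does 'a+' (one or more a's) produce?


Pattern 'a+' matches one or more consecutive a's.
String: 'abaaaaabbbabb'
Scanning for runs of a:
  Match 1: 'a' (length 1)
  Match 2: 'aaaaa' (length 5)
  Match 3: 'a' (length 1)
Total matches: 3

3


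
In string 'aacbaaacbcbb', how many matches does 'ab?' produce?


Pattern 'ab?' matches 'a' optionally followed by 'b'.
String: 'aacbaaacbcbb'
Scanning left to right for 'a' then checking next char:
  Match 1: 'a' (a not followed by b)
  Match 2: 'a' (a not followed by b)
  Match 3: 'a' (a not followed by b)
  Match 4: 'a' (a not followed by b)
  Match 5: 'a' (a not followed by b)
Total matches: 5

5


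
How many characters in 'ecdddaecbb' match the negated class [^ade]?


Negated class [^ade] matches any char NOT in {a, d, e}
Scanning 'ecdddaecbb':
  pos 0: 'e' -> no (excluded)
  pos 1: 'c' -> MATCH
  pos 2: 'd' -> no (excluded)
  pos 3: 'd' -> no (excluded)
  pos 4: 'd' -> no (excluded)
  pos 5: 'a' -> no (excluded)
  pos 6: 'e' -> no (excluded)
  pos 7: 'c' -> MATCH
  pos 8: 'b' -> MATCH
  pos 9: 'b' -> MATCH
Total matches: 4

4


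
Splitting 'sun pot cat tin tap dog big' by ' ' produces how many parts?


Splitting by ' ' breaks the string at each occurrence of the separator.
Text: 'sun pot cat tin tap dog big'
Parts after split:
  Part 1: 'sun'
  Part 2: 'pot'
  Part 3: 'cat'
  Part 4: 'tin'
  Part 5: 'tap'
  Part 6: 'dog'
  Part 7: 'big'
Total parts: 7

7


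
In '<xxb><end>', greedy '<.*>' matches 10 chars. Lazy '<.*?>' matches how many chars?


Greedy '<.*>' tries to match as MUCH as possible.
Lazy '<.*?>' tries to match as LITTLE as possible.

String: '<xxb><end>'
Greedy '<.*>' starts at first '<' and extends to the LAST '>': '<xxb><end>' (10 chars)
Lazy '<.*?>' starts at first '<' and stops at the FIRST '>': '<xxb>' (5 chars)

5


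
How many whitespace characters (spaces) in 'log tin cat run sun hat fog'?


\s matches whitespace characters (spaces, tabs, etc.).
Text: 'log tin cat run sun hat fog'
This text has 7 words separated by spaces.
Number of spaces = number of words - 1 = 7 - 1 = 6

6


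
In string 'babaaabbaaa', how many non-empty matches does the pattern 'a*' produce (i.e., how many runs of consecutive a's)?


Pattern 'a*' matches zero or more a's. We want non-empty runs of consecutive a's.
String: 'babaaabbaaa'
Walking through the string to find runs of a's:
  Run 1: positions 1-1 -> 'a'
  Run 2: positions 3-5 -> 'aaa'
  Run 3: positions 8-10 -> 'aaa'
Non-empty runs found: ['a', 'aaa', 'aaa']
Count: 3

3


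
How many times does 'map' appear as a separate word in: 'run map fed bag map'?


Scanning each word for exact match 'map':
  Word 1: 'run' -> no
  Word 2: 'map' -> MATCH
  Word 3: 'fed' -> no
  Word 4: 'bag' -> no
  Word 5: 'map' -> MATCH
Total matches: 2

2


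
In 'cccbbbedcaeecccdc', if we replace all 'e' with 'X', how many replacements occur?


re.sub('e', 'X', text) replaces every occurrence of 'e' with 'X'.
Text: 'cccbbbedcaeecccdc'
Scanning for 'e':
  pos 6: 'e' -> replacement #1
  pos 10: 'e' -> replacement #2
  pos 11: 'e' -> replacement #3
Total replacements: 3

3


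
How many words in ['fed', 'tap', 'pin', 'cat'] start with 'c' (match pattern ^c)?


Pattern ^c anchors to start of word. Check which words begin with 'c':
  'fed' -> no
  'tap' -> no
  'pin' -> no
  'cat' -> MATCH (starts with 'c')
Matching words: ['cat']
Count: 1

1


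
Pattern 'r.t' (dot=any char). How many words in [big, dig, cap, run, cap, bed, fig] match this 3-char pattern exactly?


Pattern 'r.t' means: starts with 'r', any single char, ends with 't'.
Checking each word (must be exactly 3 chars):
  'big' (len=3): no
  'dig' (len=3): no
  'cap' (len=3): no
  'run' (len=3): no
  'cap' (len=3): no
  'bed' (len=3): no
  'fig' (len=3): no
Matching words: []
Total: 0

0


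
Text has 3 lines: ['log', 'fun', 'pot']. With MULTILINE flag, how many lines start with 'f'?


With MULTILINE flag, ^ matches the start of each line.
Lines: ['log', 'fun', 'pot']
Checking which lines start with 'f':
  Line 1: 'log' -> no
  Line 2: 'fun' -> MATCH
  Line 3: 'pot' -> no
Matching lines: ['fun']
Count: 1

1


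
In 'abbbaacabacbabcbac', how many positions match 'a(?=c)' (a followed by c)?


Lookahead 'a(?=c)' matches 'a' only when followed by 'c'.
String: 'abbbaacabacbabcbac'
Checking each position where char is 'a':
  pos 0: 'a' -> no (next='b')
  pos 4: 'a' -> no (next='a')
  pos 5: 'a' -> MATCH (next='c')
  pos 7: 'a' -> no (next='b')
  pos 9: 'a' -> MATCH (next='c')
  pos 12: 'a' -> no (next='b')
  pos 16: 'a' -> MATCH (next='c')
Matching positions: [5, 9, 16]
Count: 3

3


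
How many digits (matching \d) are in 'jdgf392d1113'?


\d matches any digit 0-9.
Scanning 'jdgf392d1113':
  pos 4: '3' -> DIGIT
  pos 5: '9' -> DIGIT
  pos 6: '2' -> DIGIT
  pos 8: '1' -> DIGIT
  pos 9: '1' -> DIGIT
  pos 10: '1' -> DIGIT
  pos 11: '3' -> DIGIT
Digits found: ['3', '9', '2', '1', '1', '1', '3']
Total: 7

7


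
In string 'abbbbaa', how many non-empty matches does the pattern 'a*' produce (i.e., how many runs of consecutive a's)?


Pattern 'a*' matches zero or more a's. We want non-empty runs of consecutive a's.
String: 'abbbbaa'
Walking through the string to find runs of a's:
  Run 1: positions 0-0 -> 'a'
  Run 2: positions 5-6 -> 'aa'
Non-empty runs found: ['a', 'aa']
Count: 2

2


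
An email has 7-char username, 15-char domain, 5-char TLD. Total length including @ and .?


An email address has format: username@domain.tld
Username length: 7
'@' character: 1
Domain length: 15
'.' character: 1
TLD length: 5
Total = 7 + 1 + 15 + 1 + 5 = 29

29


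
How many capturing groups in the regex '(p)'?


To count capturing groups, count each '(' that starts a group.
Pattern: '(p)'
Walking through the pattern:
  Position 0: '(' -> group #1
Total capturing groups: 1

1


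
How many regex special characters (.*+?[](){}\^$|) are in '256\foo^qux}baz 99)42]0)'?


Regex special characters are: . * + ? [ ] ( ) { } \ ^ $ |
Scanning '256\foo^qux}baz 99)42]0)':
  pos 3: '\' -> SPECIAL
  pos 7: '^' -> SPECIAL
  pos 11: '}' -> SPECIAL
  pos 18: ')' -> SPECIAL
  pos 21: ']' -> SPECIAL
  pos 23: ')' -> SPECIAL
Special chars found: ['\\', '^', '}', ')', ']', ')']
Total: 6

6


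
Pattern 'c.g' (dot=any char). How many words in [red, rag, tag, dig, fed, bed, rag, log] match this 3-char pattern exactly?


Pattern 'c.g' means: starts with 'c', any single char, ends with 'g'.
Checking each word (must be exactly 3 chars):
  'red' (len=3): no
  'rag' (len=3): no
  'tag' (len=3): no
  'dig' (len=3): no
  'fed' (len=3): no
  'bed' (len=3): no
  'rag' (len=3): no
  'log' (len=3): no
Matching words: []
Total: 0

0


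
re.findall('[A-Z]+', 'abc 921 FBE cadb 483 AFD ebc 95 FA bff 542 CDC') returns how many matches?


Pattern '[A-Z]+' finds one or more uppercase letters.
Text: 'abc 921 FBE cadb 483 AFD ebc 95 FA bff 542 CDC'
Scanning for matches:
  Match 1: 'FBE'
  Match 2: 'AFD'
  Match 3: 'FA'
  Match 4: 'CDC'
Total matches: 4

4


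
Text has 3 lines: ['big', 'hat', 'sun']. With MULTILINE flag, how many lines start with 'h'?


With MULTILINE flag, ^ matches the start of each line.
Lines: ['big', 'hat', 'sun']
Checking which lines start with 'h':
  Line 1: 'big' -> no
  Line 2: 'hat' -> MATCH
  Line 3: 'sun' -> no
Matching lines: ['hat']
Count: 1

1


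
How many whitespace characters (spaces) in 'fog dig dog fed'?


\s matches whitespace characters (spaces, tabs, etc.).
Text: 'fog dig dog fed'
This text has 4 words separated by spaces.
Number of spaces = number of words - 1 = 4 - 1 = 3

3


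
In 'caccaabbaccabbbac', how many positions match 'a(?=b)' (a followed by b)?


Lookahead 'a(?=b)' matches 'a' only when followed by 'b'.
String: 'caccaabbaccabbbac'
Checking each position where char is 'a':
  pos 1: 'a' -> no (next='c')
  pos 4: 'a' -> no (next='a')
  pos 5: 'a' -> MATCH (next='b')
  pos 8: 'a' -> no (next='c')
  pos 11: 'a' -> MATCH (next='b')
  pos 15: 'a' -> no (next='c')
Matching positions: [5, 11]
Count: 2

2


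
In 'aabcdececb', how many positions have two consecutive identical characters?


Looking for consecutive identical characters in 'aabcdececb':
  pos 0-1: 'a' vs 'a' -> MATCH ('aa')
  pos 1-2: 'a' vs 'b' -> different
  pos 2-3: 'b' vs 'c' -> different
  pos 3-4: 'c' vs 'd' -> different
  pos 4-5: 'd' vs 'e' -> different
  pos 5-6: 'e' vs 'c' -> different
  pos 6-7: 'c' vs 'e' -> different
  pos 7-8: 'e' vs 'c' -> different
  pos 8-9: 'c' vs 'b' -> different
Consecutive identical pairs: ['aa']
Count: 1

1


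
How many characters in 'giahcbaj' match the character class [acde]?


Character class [acde] matches any of: {a, c, d, e}
Scanning string 'giahcbaj' character by character:
  pos 0: 'g' -> no
  pos 1: 'i' -> no
  pos 2: 'a' -> MATCH
  pos 3: 'h' -> no
  pos 4: 'c' -> MATCH
  pos 5: 'b' -> no
  pos 6: 'a' -> MATCH
  pos 7: 'j' -> no
Total matches: 3

3


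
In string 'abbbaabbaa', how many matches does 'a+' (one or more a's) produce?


Pattern 'a+' matches one or more consecutive a's.
String: 'abbbaabbaa'
Scanning for runs of a:
  Match 1: 'a' (length 1)
  Match 2: 'aa' (length 2)
  Match 3: 'aa' (length 2)
Total matches: 3

3


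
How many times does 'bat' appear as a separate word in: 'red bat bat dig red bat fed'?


Scanning each word for exact match 'bat':
  Word 1: 'red' -> no
  Word 2: 'bat' -> MATCH
  Word 3: 'bat' -> MATCH
  Word 4: 'dig' -> no
  Word 5: 'red' -> no
  Word 6: 'bat' -> MATCH
  Word 7: 'fed' -> no
Total matches: 3

3


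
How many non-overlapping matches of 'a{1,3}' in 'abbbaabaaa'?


Pattern 'a{1,3}' matches between 1 and 3 consecutive a's (greedy).
String: 'abbbaabaaa'
Finding runs of a's and applying greedy matching:
  Run at pos 0: 'a' (length 1)
  Run at pos 4: 'aa' (length 2)
  Run at pos 7: 'aaa' (length 3)
Matches: ['a', 'aa', 'aaa']
Count: 3

3


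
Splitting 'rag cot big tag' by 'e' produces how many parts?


Splitting by 'e' breaks the string at each occurrence of the separator.
Text: 'rag cot big tag'
Parts after split:
  Part 1: 'rag cot big tag'
Total parts: 1

1


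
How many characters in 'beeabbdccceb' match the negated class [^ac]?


Negated class [^ac] matches any char NOT in {a, c}
Scanning 'beeabbdccceb':
  pos 0: 'b' -> MATCH
  pos 1: 'e' -> MATCH
  pos 2: 'e' -> MATCH
  pos 3: 'a' -> no (excluded)
  pos 4: 'b' -> MATCH
  pos 5: 'b' -> MATCH
  pos 6: 'd' -> MATCH
  pos 7: 'c' -> no (excluded)
  pos 8: 'c' -> no (excluded)
  pos 9: 'c' -> no (excluded)
  pos 10: 'e' -> MATCH
  pos 11: 'b' -> MATCH
Total matches: 8

8


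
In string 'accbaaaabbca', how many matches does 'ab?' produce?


Pattern 'ab?' matches 'a' optionally followed by 'b'.
String: 'accbaaaabbca'
Scanning left to right for 'a' then checking next char:
  Match 1: 'a' (a not followed by b)
  Match 2: 'a' (a not followed by b)
  Match 3: 'a' (a not followed by b)
  Match 4: 'a' (a not followed by b)
  Match 5: 'ab' (a followed by b)
  Match 6: 'a' (a not followed by b)
Total matches: 6

6


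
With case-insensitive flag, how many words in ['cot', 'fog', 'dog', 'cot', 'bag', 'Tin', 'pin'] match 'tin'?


Case-insensitive matching: compare each word's lowercase form to 'tin'.
  'cot' -> lower='cot' -> no
  'fog' -> lower='fog' -> no
  'dog' -> lower='dog' -> no
  'cot' -> lower='cot' -> no
  'bag' -> lower='bag' -> no
  'Tin' -> lower='tin' -> MATCH
  'pin' -> lower='pin' -> no
Matches: ['Tin']
Count: 1

1


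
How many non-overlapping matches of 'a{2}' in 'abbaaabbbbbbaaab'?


Pattern 'a{2}' matches exactly 2 consecutive a's (greedy, non-overlapping).
String: 'abbaaabbbbbbaaab'
Scanning for runs of a's:
  Run at pos 0: 'a' (length 1) -> 0 match(es)
  Run at pos 3: 'aaa' (length 3) -> 1 match(es)
  Run at pos 12: 'aaa' (length 3) -> 1 match(es)
Matches found: ['aa', 'aa']
Total: 2

2


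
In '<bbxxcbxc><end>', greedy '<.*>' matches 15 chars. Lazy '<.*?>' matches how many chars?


Greedy '<.*>' tries to match as MUCH as possible.
Lazy '<.*?>' tries to match as LITTLE as possible.

String: '<bbxxcbxc><end>'
Greedy '<.*>' starts at first '<' and extends to the LAST '>': '<bbxxcbxc><end>' (15 chars)
Lazy '<.*?>' starts at first '<' and stops at the FIRST '>': '<bbxxcbxc>' (10 chars)

10


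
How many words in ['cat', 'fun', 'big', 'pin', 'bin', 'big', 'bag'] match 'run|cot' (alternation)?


Alternation 'run|cot' matches either 'run' or 'cot'.
Checking each word:
  'cat' -> no
  'fun' -> no
  'big' -> no
  'pin' -> no
  'bin' -> no
  'big' -> no
  'bag' -> no
Matches: []
Count: 0

0


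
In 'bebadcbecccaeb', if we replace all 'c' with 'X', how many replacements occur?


re.sub('c', 'X', text) replaces every occurrence of 'c' with 'X'.
Text: 'bebadcbecccaeb'
Scanning for 'c':
  pos 5: 'c' -> replacement #1
  pos 8: 'c' -> replacement #2
  pos 9: 'c' -> replacement #3
  pos 10: 'c' -> replacement #4
Total replacements: 4

4


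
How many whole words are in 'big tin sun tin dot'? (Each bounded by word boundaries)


Word boundaries (\b) mark the start/end of each word.
Text: 'big tin sun tin dot'
Splitting by whitespace:
  Word 1: 'big'
  Word 2: 'tin'
  Word 3: 'sun'
  Word 4: 'tin'
  Word 5: 'dot'
Total whole words: 5

5


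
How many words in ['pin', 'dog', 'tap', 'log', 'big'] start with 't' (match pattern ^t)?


Pattern ^t anchors to start of word. Check which words begin with 't':
  'pin' -> no
  'dog' -> no
  'tap' -> MATCH (starts with 't')
  'log' -> no
  'big' -> no
Matching words: ['tap']
Count: 1

1


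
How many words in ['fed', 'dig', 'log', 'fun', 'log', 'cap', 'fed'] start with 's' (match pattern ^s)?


Pattern ^s anchors to start of word. Check which words begin with 's':
  'fed' -> no
  'dig' -> no
  'log' -> no
  'fun' -> no
  'log' -> no
  'cap' -> no
  'fed' -> no
Matching words: []
Count: 0

0


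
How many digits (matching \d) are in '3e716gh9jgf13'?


\d matches any digit 0-9.
Scanning '3e716gh9jgf13':
  pos 0: '3' -> DIGIT
  pos 2: '7' -> DIGIT
  pos 3: '1' -> DIGIT
  pos 4: '6' -> DIGIT
  pos 7: '9' -> DIGIT
  pos 11: '1' -> DIGIT
  pos 12: '3' -> DIGIT
Digits found: ['3', '7', '1', '6', '9', '1', '3']
Total: 7

7


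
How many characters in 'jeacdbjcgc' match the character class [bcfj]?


Character class [bcfj] matches any of: {b, c, f, j}
Scanning string 'jeacdbjcgc' character by character:
  pos 0: 'j' -> MATCH
  pos 1: 'e' -> no
  pos 2: 'a' -> no
  pos 3: 'c' -> MATCH
  pos 4: 'd' -> no
  pos 5: 'b' -> MATCH
  pos 6: 'j' -> MATCH
  pos 7: 'c' -> MATCH
  pos 8: 'g' -> no
  pos 9: 'c' -> MATCH
Total matches: 6

6


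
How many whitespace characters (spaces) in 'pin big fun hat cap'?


\s matches whitespace characters (spaces, tabs, etc.).
Text: 'pin big fun hat cap'
This text has 5 words separated by spaces.
Number of spaces = number of words - 1 = 5 - 1 = 4

4


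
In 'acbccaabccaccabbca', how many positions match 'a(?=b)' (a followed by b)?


Lookahead 'a(?=b)' matches 'a' only when followed by 'b'.
String: 'acbccaabccaccabbca'
Checking each position where char is 'a':
  pos 0: 'a' -> no (next='c')
  pos 5: 'a' -> no (next='a')
  pos 6: 'a' -> MATCH (next='b')
  pos 10: 'a' -> no (next='c')
  pos 13: 'a' -> MATCH (next='b')
Matching positions: [6, 13]
Count: 2

2


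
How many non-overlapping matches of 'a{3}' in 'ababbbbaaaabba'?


Pattern 'a{3}' matches exactly 3 consecutive a's (greedy, non-overlapping).
String: 'ababbbbaaaabba'
Scanning for runs of a's:
  Run at pos 0: 'a' (length 1) -> 0 match(es)
  Run at pos 2: 'a' (length 1) -> 0 match(es)
  Run at pos 7: 'aaaa' (length 4) -> 1 match(es)
  Run at pos 13: 'a' (length 1) -> 0 match(es)
Matches found: ['aaa']
Total: 1

1


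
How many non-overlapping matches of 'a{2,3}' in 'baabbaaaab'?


Pattern 'a{2,3}' matches between 2 and 3 consecutive a's (greedy).
String: 'baabbaaaab'
Finding runs of a's and applying greedy matching:
  Run at pos 1: 'aa' (length 2)
  Run at pos 5: 'aaaa' (length 4)
Matches: ['aa', 'aaa']
Count: 2

2


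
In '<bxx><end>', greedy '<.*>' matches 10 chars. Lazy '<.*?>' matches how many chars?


Greedy '<.*>' tries to match as MUCH as possible.
Lazy '<.*?>' tries to match as LITTLE as possible.

String: '<bxx><end>'
Greedy '<.*>' starts at first '<' and extends to the LAST '>': '<bxx><end>' (10 chars)
Lazy '<.*?>' starts at first '<' and stops at the FIRST '>': '<bxx>' (5 chars)

5


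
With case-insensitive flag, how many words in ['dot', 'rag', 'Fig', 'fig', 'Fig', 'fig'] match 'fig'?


Case-insensitive matching: compare each word's lowercase form to 'fig'.
  'dot' -> lower='dot' -> no
  'rag' -> lower='rag' -> no
  'Fig' -> lower='fig' -> MATCH
  'fig' -> lower='fig' -> MATCH
  'Fig' -> lower='fig' -> MATCH
  'fig' -> lower='fig' -> MATCH
Matches: ['Fig', 'fig', 'Fig', 'fig']
Count: 4

4


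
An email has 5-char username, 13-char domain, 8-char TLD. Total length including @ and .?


An email address has format: username@domain.tld
Username length: 5
'@' character: 1
Domain length: 13
'.' character: 1
TLD length: 8
Total = 5 + 1 + 13 + 1 + 8 = 28

28


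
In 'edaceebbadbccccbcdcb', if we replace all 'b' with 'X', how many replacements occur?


re.sub('b', 'X', text) replaces every occurrence of 'b' with 'X'.
Text: 'edaceebbadbccccbcdcb'
Scanning for 'b':
  pos 6: 'b' -> replacement #1
  pos 7: 'b' -> replacement #2
  pos 10: 'b' -> replacement #3
  pos 15: 'b' -> replacement #4
  pos 19: 'b' -> replacement #5
Total replacements: 5

5


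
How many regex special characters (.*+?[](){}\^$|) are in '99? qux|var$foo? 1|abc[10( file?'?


Regex special characters are: . * + ? [ ] ( ) { } \ ^ $ |
Scanning '99? qux|var$foo? 1|abc[10( file?':
  pos 2: '?' -> SPECIAL
  pos 7: '|' -> SPECIAL
  pos 11: '$' -> SPECIAL
  pos 15: '?' -> SPECIAL
  pos 18: '|' -> SPECIAL
  pos 22: '[' -> SPECIAL
  pos 25: '(' -> SPECIAL
  pos 31: '?' -> SPECIAL
Special chars found: ['?', '|', '$', '?', '|', '[', '(', '?']
Total: 8

8


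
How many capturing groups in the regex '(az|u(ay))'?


To count capturing groups, count each '(' that starts a group.
Pattern: '(az|u(ay))'
Walking through the pattern:
  Position 0: '(' -> group #1
  Position 5: '(' -> group #2
Total capturing groups: 2

2


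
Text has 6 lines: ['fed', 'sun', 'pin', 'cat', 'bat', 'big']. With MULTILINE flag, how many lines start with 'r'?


With MULTILINE flag, ^ matches the start of each line.
Lines: ['fed', 'sun', 'pin', 'cat', 'bat', 'big']
Checking which lines start with 'r':
  Line 1: 'fed' -> no
  Line 2: 'sun' -> no
  Line 3: 'pin' -> no
  Line 4: 'cat' -> no
  Line 5: 'bat' -> no
  Line 6: 'big' -> no
Matching lines: []
Count: 0

0


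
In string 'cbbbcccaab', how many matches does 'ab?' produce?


Pattern 'ab?' matches 'a' optionally followed by 'b'.
String: 'cbbbcccaab'
Scanning left to right for 'a' then checking next char:
  Match 1: 'a' (a not followed by b)
  Match 2: 'ab' (a followed by b)
Total matches: 2

2


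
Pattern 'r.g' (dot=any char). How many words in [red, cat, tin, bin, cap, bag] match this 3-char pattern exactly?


Pattern 'r.g' means: starts with 'r', any single char, ends with 'g'.
Checking each word (must be exactly 3 chars):
  'red' (len=3): no
  'cat' (len=3): no
  'tin' (len=3): no
  'bin' (len=3): no
  'cap' (len=3): no
  'bag' (len=3): no
Matching words: []
Total: 0

0
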